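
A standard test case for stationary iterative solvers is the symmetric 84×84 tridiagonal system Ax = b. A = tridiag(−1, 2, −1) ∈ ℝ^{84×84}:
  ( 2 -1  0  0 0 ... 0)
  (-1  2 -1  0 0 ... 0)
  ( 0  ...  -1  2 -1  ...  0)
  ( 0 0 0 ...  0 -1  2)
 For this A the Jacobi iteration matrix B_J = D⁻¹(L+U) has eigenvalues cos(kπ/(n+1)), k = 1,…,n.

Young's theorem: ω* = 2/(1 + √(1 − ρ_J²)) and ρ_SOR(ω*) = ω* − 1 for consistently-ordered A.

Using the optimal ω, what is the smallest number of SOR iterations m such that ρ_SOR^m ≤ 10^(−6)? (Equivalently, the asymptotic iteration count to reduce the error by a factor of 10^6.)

m = 187

½·tridiag(1,0,1) at n=84: λ_k = cos(kπ/85); max |λ| at k=1 ⇒ ρ_J = cos(π/85) ≈ 0.9993171.
√(1−ρ_J²) = |sin(π/85)| = 0.0369515
So ω* = 2/1.0369515 = 1.9287305 (Young).
Hence ρ(B_{ω*}) = 1.9287305 − 1 = 0.9287305.
(0.9287305)^m ≤ 10^{−6}  ⇒  m·ln(0.9287305) ≤ −6·ln10  ⇒  m ≥ 186.856  ⇒  m = 187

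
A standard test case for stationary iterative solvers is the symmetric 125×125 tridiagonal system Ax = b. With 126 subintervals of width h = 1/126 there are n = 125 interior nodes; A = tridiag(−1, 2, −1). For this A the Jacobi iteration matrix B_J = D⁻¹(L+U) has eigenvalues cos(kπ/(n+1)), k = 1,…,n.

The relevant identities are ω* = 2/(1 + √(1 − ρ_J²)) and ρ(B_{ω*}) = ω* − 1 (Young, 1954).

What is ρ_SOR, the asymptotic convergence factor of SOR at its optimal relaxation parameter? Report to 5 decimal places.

ρ_SOR = 0.95135

n=125: λ(B_J) = 1 − λ(A)/2 = cos(kπ/126); k=1 gives ρ_J = 0.99969.
√(1−ρ_J²) = |sin(π/126)| = 0.024931
ω* = 2/(1+0.024931) = 1.95135
ρ_SOR = ω* − 1 ≈ 0.95135.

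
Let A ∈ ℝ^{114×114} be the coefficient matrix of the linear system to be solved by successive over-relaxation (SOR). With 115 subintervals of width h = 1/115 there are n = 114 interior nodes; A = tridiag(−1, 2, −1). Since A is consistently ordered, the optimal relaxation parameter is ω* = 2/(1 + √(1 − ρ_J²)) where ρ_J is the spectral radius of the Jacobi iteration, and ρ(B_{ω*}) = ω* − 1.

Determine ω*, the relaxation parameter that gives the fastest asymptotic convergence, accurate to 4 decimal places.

ω* = 1.9468

B_J for the 114×114 system has eigenvalues cos(kπ/115); ρ_J = cos(π/115) = 0.9996.
1 − cos²(π/115) = sin²(π/115) ⇒ √(1−ρ_J²) = sin(π/115) = 0.02731.
Young: ω* = 2/(1+√(1−ρ_J²)) = 2/(1+0.02731) = 2/1.02731 = 1.9468.
ρ(B_{ω*}) = ω*−1 = 0.9468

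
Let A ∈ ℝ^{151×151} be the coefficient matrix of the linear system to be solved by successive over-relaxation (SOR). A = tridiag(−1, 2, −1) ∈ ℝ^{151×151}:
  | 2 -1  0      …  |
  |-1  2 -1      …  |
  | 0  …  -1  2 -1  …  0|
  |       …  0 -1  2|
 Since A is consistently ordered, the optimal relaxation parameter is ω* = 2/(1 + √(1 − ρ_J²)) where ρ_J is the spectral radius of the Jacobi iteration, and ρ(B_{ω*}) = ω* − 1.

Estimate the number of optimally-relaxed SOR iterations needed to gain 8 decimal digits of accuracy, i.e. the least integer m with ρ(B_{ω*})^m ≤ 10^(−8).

m = 446

spectrum of D⁻¹(L+U) = {cos(kπ/152) : 1≤k≤151}; ρ_J = cos(π/152) = 0.9997864.
root = sin(π/152) = 0.0206669  (since 1−cos² = sin²).
ω* = 2/(1+0.0206669) = 1.9595031
ρ_SOR = ω* − 1 = 1.9595031 − 1 = 0.9595031.
Need (0.9595031)^m ≤ 10^(−8): m ≥ 8·ln10/|ln 0.9595031| = 18.4207/0.0413397 = 445.593 ⇒ m = 446.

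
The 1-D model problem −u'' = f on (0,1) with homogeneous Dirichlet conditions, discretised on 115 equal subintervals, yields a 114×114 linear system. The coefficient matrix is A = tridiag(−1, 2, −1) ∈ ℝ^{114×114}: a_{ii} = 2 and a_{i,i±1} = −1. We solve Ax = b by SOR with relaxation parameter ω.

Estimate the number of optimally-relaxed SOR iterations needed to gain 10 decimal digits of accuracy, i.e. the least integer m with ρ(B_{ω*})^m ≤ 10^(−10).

m = 422

B_J for the 114×114 system has eigenvalues cos(kπ/115); ρ_J = cos(π/115) = 0.9996269.
root = sin(π/115) = 0.0273148  (since 1−cos² = sin²).
Young: ω* = 2/(1+√(1−ρ_J²)) = 2/(1+0.0273148) = 2/1.0273148 = 1.9468229.
At ω = 1.9468229 every |λ(B_ω)| = ω−1, so ρ_SOR = 0.9468229.
Need (0.9468229)^m ≤ 10^(−10): m ≥ 10·ln10/|ln 0.9468229| = 23.0259/0.0546432 = 421.386 ⇒ m = 422.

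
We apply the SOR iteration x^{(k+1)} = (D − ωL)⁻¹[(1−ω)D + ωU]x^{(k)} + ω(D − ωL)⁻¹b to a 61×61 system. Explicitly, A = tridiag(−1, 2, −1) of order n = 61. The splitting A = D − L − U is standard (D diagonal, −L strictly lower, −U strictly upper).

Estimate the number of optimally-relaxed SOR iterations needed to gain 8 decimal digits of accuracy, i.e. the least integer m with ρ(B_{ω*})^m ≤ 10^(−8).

m = 182

[ρ_J] n=61: ρ(B_J) = cos(π/(n+1)) = cos(π/62) = 0.9987165.
1 − cos²(π/62) = sin²(π/62) ⇒ √(1−ρ_J²) = sin(π/62) = 0.0506492.
ω* = 2 / (1 + 0.0506492) = 2 / 1.0506492 ≈ 1.9035849.
ρ_SOR = ω* − 1 ≈ 0.9035849.
(0.9035849)^m ≤ 10^{−8}  ⇒  m·ln(0.9035849) ≤ −8·ln10  ⇒  m ≥ 181.691  ⇒  m = 182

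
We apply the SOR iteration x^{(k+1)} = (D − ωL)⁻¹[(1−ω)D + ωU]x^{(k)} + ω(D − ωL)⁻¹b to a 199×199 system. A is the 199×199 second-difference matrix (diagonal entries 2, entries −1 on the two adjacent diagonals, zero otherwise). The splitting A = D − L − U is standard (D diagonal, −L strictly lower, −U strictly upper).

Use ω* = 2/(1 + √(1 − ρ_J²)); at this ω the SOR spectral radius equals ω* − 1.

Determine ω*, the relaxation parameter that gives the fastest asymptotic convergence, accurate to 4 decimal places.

ω* = 1.9691

With n=199, ρ(Jacobi) = cos(π/200) = 0.9999.
root = sin(π/200) = 0.01571  (since 1−cos² = sin²).
ω* = 2/(1 + 0.01571) = 2/1.01571 = 1.9691.
ρ(B_{ω*}) = ω*−1 = 0.9691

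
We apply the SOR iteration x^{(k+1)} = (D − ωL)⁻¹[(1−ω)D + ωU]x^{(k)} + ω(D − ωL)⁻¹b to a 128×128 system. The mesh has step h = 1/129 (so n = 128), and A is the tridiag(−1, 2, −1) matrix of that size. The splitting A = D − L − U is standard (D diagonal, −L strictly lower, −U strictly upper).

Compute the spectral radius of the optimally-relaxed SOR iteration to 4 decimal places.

[ρ_J] n=128: ρ(B_J) = cos(π/(n+1)) = cos(π/129) = 0.9997.
1 − cos²(π/129) = sin²(π/129) ⇒ √(1−ρ_J²) = sin(π/129) = 0.02435.
Young: ω* = 2/(1+√(1−ρ_J²)) = 2/(1+0.02435) = 2/1.02435 = 1.9525.
and ρ(B_{ω*}) = 1.9525 − 1 = 0.9525.

ρ_SOR = 0.9525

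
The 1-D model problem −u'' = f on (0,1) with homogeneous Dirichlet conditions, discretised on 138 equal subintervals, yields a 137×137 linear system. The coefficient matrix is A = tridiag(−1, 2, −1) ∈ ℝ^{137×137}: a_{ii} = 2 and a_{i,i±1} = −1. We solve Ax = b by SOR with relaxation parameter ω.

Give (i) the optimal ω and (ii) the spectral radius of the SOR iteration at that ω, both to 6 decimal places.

With n=137, ρ(Jacobi) = cos(π/138) = 0.999741.
√(1−ρ_J²) simplifies to sin(π/138) = 0.0227632.
So ω* = 2/1.0227632 = 1.955487 (Young).
and ρ(B_{ω*}) = 1.955487 − 1 = 0.955487.

ω* = 1.955487, ρ_SOR = 0.955487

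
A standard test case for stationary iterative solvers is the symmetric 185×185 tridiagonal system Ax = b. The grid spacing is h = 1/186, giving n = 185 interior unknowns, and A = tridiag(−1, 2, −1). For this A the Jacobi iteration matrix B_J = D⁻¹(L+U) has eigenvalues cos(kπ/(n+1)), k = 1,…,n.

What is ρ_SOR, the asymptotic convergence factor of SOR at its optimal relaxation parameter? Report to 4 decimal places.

ρ_SOR = 0.9668

[ρ_J] n=185: ρ(B_J) = cos(π/(n+1)) = cos(π/186) = 0.9999.
√(1 − cos²(π/186)) = sin(π/186) ≈ 0.01689.
[ω*] 2 ÷ (1 + 0.01689) = 2 ÷ 1.01689 = 1.9668.
and ρ(B_{ω*}) = 1.9668 − 1 = 0.9668.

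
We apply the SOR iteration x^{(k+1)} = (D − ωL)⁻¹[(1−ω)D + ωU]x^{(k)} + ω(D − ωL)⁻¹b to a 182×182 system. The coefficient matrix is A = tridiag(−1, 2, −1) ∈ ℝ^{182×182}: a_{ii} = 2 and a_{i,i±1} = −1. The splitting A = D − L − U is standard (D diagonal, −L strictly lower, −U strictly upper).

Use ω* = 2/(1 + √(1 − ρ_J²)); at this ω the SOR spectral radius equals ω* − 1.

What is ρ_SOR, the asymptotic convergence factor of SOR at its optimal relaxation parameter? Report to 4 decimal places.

ρ_SOR = 0.9662

ρ_J = max_k |cos(kπ/183)| = cos(π/183) = 0.9999
root = sin(π/183) = 0.01717  (since 1−cos² = sin²).
Young: ω* = 2/(1+√(1−ρ_J²)) = 2/(1+0.01717) = 2/1.01717 = 1.9662.
At ω = 1.9662 every |λ(B_ω)| = ω−1, so ρ_SOR = 0.9662.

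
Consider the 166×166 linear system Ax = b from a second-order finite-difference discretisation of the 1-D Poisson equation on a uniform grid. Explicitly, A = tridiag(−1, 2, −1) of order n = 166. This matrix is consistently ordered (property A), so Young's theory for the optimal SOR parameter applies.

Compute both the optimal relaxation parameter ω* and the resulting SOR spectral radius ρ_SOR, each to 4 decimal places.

n=166: λ(B_J) = 1 − λ(A)/2 = cos(kπ/167); k=1 gives ρ_J = 0.9998.
root = sin(π/167) = 0.01881  (since 1−cos² = sin²).
Young: ω* = 2/(1+√(1−ρ_J²)) = 2/(1+0.01881) = 2/1.01881 = 1.9631.
At ω = 1.9631 every |λ(B_ω)| = ω−1, so ρ_SOR = 0.9631.

ω* = 1.9631, ρ_SOR = 0.9631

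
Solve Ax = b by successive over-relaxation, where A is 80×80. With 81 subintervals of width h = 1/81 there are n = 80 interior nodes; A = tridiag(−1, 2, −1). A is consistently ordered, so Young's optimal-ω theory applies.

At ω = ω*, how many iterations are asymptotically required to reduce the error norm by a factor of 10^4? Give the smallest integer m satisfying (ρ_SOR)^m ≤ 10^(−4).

m = 119

spectrum of D⁻¹(L+U) = {cos(kπ/81) : 1≤k≤80}; ρ_J = cos(π/81) = 0.9992480.
root = sin(π/81) = 0.0387754  (since 1−cos² = sin²).
Young: ω* = 2/(1+√(1−ρ_J²)) = 2/(1+0.0387754) = 2/1.0387754 = 1.9253440.
ρ_SOR = ω* − 1 ≈ 0.9253440.
(0.9253440)^m ≤ 10^{−4}  ⇒  m·ln(0.9253440) ≤ −4·ln10  ⇒  m ≥ 118.706  ⇒  m = 119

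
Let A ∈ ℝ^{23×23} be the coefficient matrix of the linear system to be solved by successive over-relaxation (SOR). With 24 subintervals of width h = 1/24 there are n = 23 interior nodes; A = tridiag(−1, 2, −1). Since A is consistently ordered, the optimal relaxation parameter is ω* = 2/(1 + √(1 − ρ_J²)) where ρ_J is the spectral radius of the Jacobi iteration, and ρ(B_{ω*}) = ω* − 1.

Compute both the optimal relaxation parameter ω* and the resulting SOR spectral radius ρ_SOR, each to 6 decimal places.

ω* = 1.769088, ρ_SOR = 0.769088

½·tridiag(1,0,1) at n=23: λ_k = cos(kπ/24); max |λ| at k=1 ⇒ ρ_J = cos(π/24) ≈ 0.991445.
√(1−ρ_J²) simplifies to sin(π/24) = 0.1305262.
ω* = 2/(1 + 0.1305262) = 2/1.1305262 = 1.769088.
Hence ρ(B_{ω*}) = 1.769088 − 1 = 0.769088.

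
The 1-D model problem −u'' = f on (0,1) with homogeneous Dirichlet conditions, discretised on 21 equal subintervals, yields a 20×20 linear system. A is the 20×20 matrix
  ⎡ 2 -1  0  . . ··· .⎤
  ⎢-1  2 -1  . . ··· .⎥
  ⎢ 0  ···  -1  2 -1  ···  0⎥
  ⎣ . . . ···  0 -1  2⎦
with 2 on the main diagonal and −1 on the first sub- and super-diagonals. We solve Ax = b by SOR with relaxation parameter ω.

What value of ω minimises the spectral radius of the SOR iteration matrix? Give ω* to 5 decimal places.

[ρ_J] n=20: ρ(B_J) = cos(π/(n+1)) = cos(π/21) = 0.98883.
√(1 − cos²(π/21)) = sin(π/21) ≈ 0.149042.
ω* = 2/(1+0.149042) = 1.74058
[ρ_SOR] ω* − 1 = 0.74058.

ω* = 1.74058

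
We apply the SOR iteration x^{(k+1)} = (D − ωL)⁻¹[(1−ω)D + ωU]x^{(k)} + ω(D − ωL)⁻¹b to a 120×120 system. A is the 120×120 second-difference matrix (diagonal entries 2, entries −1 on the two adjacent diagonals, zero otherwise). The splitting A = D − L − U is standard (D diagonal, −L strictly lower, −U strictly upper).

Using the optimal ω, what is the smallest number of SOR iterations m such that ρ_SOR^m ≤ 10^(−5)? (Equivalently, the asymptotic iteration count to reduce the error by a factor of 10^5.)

m = 222

n=120: λ(B_J) = 1 − λ(A)/2 = cos(kπ/121); k=1 gives ρ_J = 0.9996630.
√(1 − cos²(π/121)) = sin(π/121) ≈ 0.0259607.
ω* = 2 / (1 + 0.0259607) = 2 / 1.0259607 ≈ 1.9493924.
ρ_SOR = ω* − 1 ≈ 0.9493924.
Need (0.9493924)^m ≤ 10^(−5): m ≥ 5·ln10/|ln 0.9493924| = 11.5129/0.0519331 = 221.687 ⇒ m = 222.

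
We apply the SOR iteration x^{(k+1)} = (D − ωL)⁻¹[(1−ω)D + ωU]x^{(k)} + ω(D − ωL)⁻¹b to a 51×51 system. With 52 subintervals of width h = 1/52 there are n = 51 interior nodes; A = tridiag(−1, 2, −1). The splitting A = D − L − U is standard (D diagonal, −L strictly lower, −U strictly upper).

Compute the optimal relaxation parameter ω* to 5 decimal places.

ω* = 1.88612

B_J for the 51×51 system has eigenvalues cos(kπ/52); ρ_J = cos(π/52) = 0.99818.
√(1−ρ_J²) simplifies to sin(π/52) = 0.060378.
ω* = 2 / (1 + 0.060378) = 2 / 1.060378 ≈ 1.88612.
At ω = 1.88612 every |λ(B_ω)| = ω−1, so ρ_SOR = 0.88612.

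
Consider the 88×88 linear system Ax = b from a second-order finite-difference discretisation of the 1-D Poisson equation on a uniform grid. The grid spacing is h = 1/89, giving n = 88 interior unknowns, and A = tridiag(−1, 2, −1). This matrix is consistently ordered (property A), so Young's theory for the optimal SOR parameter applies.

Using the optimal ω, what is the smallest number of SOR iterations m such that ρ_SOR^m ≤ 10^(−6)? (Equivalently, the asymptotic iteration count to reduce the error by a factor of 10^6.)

spectrum of D⁻¹(L+U) = {cos(kπ/89) : 1≤k≤88}; ρ_J = cos(π/89) = 0.9993771.
√(1 − cos²(π/89)) = sin(π/89) ≈ 0.0352915.
So ω* = 2/1.0352915 = 1.9318231 (Young).
ρ(B_{ω*}) = ω*−1 = 0.9318231
6·ln10 = 13.8155; −ln(0.9318231) = 0.0706123; m = ⌈13.8155/0.0706123⌉ = ⌈195.653⌉ = 196.

m = 196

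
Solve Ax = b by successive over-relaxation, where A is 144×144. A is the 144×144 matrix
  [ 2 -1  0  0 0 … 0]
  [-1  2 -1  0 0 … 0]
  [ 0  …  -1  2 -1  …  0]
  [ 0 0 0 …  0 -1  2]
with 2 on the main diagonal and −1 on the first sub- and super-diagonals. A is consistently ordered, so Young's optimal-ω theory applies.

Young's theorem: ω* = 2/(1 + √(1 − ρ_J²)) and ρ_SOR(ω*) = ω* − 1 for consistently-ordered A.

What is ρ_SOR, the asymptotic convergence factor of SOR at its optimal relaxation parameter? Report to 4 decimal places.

ρ_SOR = 0.9576

B_J for the 144×144 system has eigenvalues cos(kπ/145); ρ_J = cos(π/145) = 0.9998.
√(1−ρ_J²) simplifies to sin(π/145) = 0.02166.
Then 2/(1+√(1−ρ_J²)) = 2/(1+0.02166); ω* = 2/1.02166 = 1.9576.
ρ_SOR = ω* − 1 ≈ 0.9576.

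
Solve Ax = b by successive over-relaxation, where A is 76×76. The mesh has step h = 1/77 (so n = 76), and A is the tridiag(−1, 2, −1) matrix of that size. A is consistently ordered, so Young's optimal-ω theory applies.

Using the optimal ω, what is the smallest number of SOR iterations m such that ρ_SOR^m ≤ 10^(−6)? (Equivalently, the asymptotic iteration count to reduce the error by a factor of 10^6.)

m = 170

½·tridiag(1,0,1) at n=76: λ_k = cos(kπ/77); max |λ| at k=1 ⇒ ρ_J = cos(π/77) ≈ 0.9991678.
√(1 − cos²(π/77)) = sin(π/77) ≈ 0.0407886.
[ω*] 2 ÷ (1 + 0.0407886) = 2 ÷ 1.0407886 = 1.9216198.
[ρ_SOR] ω* − 1 = 0.9216198.
Need (0.9216198)^m ≤ 10^(−6): m ≥ 6·ln10/|ln 0.9216198| = 13.8155/0.0816225 = 169.261 ⇒ m = 170.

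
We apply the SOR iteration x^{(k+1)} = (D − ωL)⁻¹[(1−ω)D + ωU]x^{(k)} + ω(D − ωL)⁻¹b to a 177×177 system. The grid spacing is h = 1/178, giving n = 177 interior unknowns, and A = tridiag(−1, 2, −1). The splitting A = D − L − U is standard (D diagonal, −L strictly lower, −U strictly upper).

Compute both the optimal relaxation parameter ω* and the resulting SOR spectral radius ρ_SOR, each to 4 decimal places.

B_J for the 177×177 system has eigenvalues cos(kπ/178); ρ_J = cos(π/178) = 0.9998.
√(1−ρ_J²) simplifies to sin(π/178) = 0.01765.
Young: ω* = 2/(1+√(1−ρ_J²)) = 2/(1+0.01765) = 2/1.01765 = 1.9653.
[ρ_SOR] ω* − 1 = 0.9653.

ω* = 1.9653, ρ_SOR = 0.9653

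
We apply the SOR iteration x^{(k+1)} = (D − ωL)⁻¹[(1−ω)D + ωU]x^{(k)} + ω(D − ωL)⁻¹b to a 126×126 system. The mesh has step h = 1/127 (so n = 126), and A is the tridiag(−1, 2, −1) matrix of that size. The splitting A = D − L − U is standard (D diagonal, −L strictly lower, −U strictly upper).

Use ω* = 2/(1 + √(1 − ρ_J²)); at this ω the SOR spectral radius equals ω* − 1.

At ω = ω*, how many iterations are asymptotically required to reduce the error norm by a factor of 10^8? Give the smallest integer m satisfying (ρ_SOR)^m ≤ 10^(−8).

m = 373

n=126: λ(B_J) = 1 − λ(A)/2 = cos(kπ/127); k=1 gives ρ_J = 0.9996941.
√(1−ρ_J²) = |sin(π/127)| = 0.0247344
Then 2/(1+√(1−ρ_J²)) = 2/(1+0.0247344); ω* = 2/1.0247344 = 1.9517252.
At ω = 1.9517252 every |λ(B_ω)| = ω−1, so ρ_SOR = 0.9517252.
ρ_SOR^m ≤ 10^(−8) ⇔ m ≥ 8·ln10/(−ln 0.9517252) = 18.4207/0.0494789 = 372.294; m = ⌈372.294⌉ = 373.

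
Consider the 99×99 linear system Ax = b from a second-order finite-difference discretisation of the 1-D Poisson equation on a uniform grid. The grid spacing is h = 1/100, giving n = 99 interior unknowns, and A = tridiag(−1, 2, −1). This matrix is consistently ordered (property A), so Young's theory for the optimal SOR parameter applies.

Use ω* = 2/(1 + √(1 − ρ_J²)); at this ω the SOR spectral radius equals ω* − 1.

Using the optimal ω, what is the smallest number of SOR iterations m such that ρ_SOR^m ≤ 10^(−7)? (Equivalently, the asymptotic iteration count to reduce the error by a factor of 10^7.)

ρ_J = max_k |cos(kπ/100)| = cos(π/100) = 0.9995066
√(1−ρ_J²) = |sin(π/100)| = 0.0314108
So ω* = 2/1.0314108 = 1.9390916 (Young).
At ω = 1.9390916 every |λ(B_ω)| = ω−1, so ρ_SOR = 0.9390916.
m ≥ 7·ln10 / (−ln 0.9390916) = 256.485; smallest integer m = 257.

m = 257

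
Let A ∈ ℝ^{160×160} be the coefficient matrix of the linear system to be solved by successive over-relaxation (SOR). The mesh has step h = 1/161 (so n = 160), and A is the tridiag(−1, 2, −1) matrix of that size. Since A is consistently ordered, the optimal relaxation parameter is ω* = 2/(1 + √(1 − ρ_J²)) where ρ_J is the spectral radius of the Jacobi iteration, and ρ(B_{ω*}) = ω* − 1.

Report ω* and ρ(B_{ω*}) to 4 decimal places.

ρ_J = max_k |cos(kπ/161)| = cos(π/161) = 0.9998
√(1−ρ_J²) = |sin(π/161)| = 0.01951
ω* = 2 / (1 + 0.01951) = 2 / 1.01951 ≈ 1.9617.
Hence ρ(B_{ω*}) = 1.9617 − 1 = 0.9617.

ω* = 1.9617, ρ_SOR = 0.9617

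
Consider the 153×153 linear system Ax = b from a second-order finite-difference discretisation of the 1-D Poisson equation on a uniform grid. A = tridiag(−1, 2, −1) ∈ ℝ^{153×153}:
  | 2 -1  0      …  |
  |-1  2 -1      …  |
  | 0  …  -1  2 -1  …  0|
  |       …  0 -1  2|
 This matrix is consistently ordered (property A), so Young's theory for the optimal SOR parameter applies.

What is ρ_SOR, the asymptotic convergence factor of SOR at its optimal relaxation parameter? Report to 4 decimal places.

n=153: λ(B_J) = 1 − λ(A)/2 = cos(kπ/154); k=1 gives ρ_J = 0.9998.
root = sin(π/154) = 0.02040  (since 1−cos² = sin²).
ω* = 2/(1 + 0.02040) = 2/1.02040 = 1.9600.
ρ_SOR = ω* − 1 ≈ 0.9600.

ρ_SOR = 0.9600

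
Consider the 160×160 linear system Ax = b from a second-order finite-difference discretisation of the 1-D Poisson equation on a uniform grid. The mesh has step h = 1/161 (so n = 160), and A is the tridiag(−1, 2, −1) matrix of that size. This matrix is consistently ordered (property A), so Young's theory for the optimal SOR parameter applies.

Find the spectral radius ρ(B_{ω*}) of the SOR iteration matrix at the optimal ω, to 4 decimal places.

ρ_SOR = 0.9617

n=160: λ(B_J) = 1 − λ(A)/2 = cos(kπ/161); k=1 gives ρ_J = 0.9998.
√(1 − cos²(π/161)) = sin(π/161) ≈ 0.01951.
Young: ω* = 2/(1+√(1−ρ_J²)) = 2/(1+0.01951) = 2/1.01951 = 1.9617.
At ω = 1.9617 every |λ(B_ω)| = ω−1, so ρ_SOR = 0.9617.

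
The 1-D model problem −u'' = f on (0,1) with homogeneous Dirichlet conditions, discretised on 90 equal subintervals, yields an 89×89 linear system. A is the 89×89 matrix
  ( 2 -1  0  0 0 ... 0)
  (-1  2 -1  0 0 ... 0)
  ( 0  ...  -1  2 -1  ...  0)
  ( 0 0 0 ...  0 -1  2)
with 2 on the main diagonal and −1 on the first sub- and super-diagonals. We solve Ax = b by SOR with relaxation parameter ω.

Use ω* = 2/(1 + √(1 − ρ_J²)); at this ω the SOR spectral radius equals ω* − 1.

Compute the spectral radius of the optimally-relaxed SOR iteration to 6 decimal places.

n=89: λ(B_J) = 1 − λ(A)/2 = cos(kπ/90); k=1 gives ρ_J = 0.999391.
√(1−ρ_J²) simplifies to sin(π/90) = 0.0348995.
ω* = 2/(1 + 0.0348995) = 2/1.0348995 = 1.932555.
ρ_SOR = ω* − 1 = 1.932555 − 1 = 0.932555.

ρ_SOR = 0.932555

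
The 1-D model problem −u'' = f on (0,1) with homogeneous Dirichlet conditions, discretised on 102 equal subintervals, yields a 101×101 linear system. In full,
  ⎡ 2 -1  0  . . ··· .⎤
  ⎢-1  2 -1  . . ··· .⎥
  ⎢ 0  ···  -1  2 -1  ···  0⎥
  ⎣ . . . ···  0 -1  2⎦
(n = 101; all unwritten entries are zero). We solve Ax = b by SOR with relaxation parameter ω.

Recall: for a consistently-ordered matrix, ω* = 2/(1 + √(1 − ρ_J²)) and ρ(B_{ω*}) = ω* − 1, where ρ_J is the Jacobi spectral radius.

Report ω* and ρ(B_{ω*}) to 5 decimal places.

ω* = 1.94025, ρ_SOR = 0.94025

½·tridiag(1,0,1) at n=101: λ_k = cos(kπ/102); max |λ| at k=1 ⇒ ρ_J = cos(π/102) ≈ 0.99953.
1 − cos²(π/102) = sin²(π/102) ⇒ √(1−ρ_J²) = sin(π/102) = 0.030795.
[ω*] 2 ÷ (1 + 0.030795) = 2 ÷ 1.030795 = 1.94025.
ρ_SOR = ω* − 1 ≈ 0.94025.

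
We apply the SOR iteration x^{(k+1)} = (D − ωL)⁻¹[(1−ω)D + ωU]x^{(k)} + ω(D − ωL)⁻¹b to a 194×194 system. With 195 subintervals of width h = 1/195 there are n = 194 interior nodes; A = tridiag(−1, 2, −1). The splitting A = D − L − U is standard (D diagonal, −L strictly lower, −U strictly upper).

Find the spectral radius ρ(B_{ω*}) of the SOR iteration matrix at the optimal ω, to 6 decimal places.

With n=194, ρ(Jacobi) = cos(π/195) = 0.999870.
√(1−ρ_J²) simplifies to sin(π/195) = 0.0161100.
Young: ω* = 2/(1+√(1−ρ_J²)) = 2/(1+0.0161100) = 2/1.0161100 = 1.968291.
and ρ(B_{ω*}) = 1.968291 − 1 = 0.968291.

ρ_SOR = 0.968291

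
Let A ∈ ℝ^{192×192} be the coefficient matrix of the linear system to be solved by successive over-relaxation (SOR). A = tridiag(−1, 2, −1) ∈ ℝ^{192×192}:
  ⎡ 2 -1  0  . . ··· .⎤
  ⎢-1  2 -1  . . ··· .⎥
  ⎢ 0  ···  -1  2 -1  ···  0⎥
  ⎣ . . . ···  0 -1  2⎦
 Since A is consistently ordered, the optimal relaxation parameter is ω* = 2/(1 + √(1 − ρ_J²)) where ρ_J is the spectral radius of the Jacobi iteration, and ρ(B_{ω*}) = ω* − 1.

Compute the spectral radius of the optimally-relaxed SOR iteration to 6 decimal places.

ρ_SOR = 0.967967

spectrum of D⁻¹(L+U) = {cos(kπ/193) : 1≤k≤192}; ρ_J = cos(π/193) = 0.999868.
√(1−ρ_J²) simplifies to sin(π/193) = 0.0162770.
ω* = 2/(1 + 0.0162770) = 2/1.0162770 = 1.967967.
ρ_SOR = ω* − 1 = 1.967967 − 1 = 0.967967.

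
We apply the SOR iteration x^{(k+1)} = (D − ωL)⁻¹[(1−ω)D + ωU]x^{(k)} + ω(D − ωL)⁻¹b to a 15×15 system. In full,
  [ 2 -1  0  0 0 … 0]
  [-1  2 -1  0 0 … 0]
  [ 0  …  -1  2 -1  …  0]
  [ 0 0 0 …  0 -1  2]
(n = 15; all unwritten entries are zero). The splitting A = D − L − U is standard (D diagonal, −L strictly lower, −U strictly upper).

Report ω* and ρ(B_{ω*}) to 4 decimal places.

B_J for the 15×15 system has eigenvalues cos(kπ/16); ρ_J = cos(π/16) = 0.9808.
root = sin(π/16) = 0.19509  (since 1−cos² = sin²).
ω* = 2/(1 + 0.19509) = 2/1.19509 = 1.6735.
ρ_SOR = ω* − 1 ≈ 0.6735.

ω* = 1.6735, ρ_SOR = 0.6735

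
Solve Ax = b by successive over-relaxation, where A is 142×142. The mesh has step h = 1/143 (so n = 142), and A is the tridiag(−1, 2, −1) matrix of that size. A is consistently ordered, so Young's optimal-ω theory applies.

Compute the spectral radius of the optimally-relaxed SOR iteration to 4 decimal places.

ρ_SOR = 0.9570

spectrum of D⁻¹(L+U) = {cos(kπ/143) : 1≤k≤142}; ρ_J = cos(π/143) = 0.9998.
√(1 − cos²(π/143)) = sin(π/143) ≈ 0.02197.
[ω*] 2 ÷ (1 + 0.02197) = 2 ÷ 1.02197 = 1.9570.
Hence ρ(B_{ω*}) = 1.9570 − 1 = 0.9570.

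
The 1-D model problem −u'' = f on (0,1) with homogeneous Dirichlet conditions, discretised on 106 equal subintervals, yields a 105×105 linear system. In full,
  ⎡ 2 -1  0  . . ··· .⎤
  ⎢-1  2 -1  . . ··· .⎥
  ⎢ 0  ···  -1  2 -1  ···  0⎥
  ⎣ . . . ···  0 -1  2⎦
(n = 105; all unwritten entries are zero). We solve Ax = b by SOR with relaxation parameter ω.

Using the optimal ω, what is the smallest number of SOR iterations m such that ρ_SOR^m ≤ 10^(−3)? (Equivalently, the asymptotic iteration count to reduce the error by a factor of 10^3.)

½·tridiag(1,0,1) at n=105: λ_k = cos(kπ/106); max |λ| at k=1 ⇒ ρ_J = cos(π/106) ≈ 0.9995608.
√(1−ρ_J²) simplifies to sin(π/106) = 0.0296333.
ω* = 2/(1+0.0296333) = 1.9424391
[ρ_SOR] ω* − 1 = 0.9424391.
(0.9424391)^m ≤ 10^{−3}  ⇒  m·ln(0.9424391) ≤ −3·ln10  ⇒  m ≥ 116.520  ⇒  m = 117

m = 117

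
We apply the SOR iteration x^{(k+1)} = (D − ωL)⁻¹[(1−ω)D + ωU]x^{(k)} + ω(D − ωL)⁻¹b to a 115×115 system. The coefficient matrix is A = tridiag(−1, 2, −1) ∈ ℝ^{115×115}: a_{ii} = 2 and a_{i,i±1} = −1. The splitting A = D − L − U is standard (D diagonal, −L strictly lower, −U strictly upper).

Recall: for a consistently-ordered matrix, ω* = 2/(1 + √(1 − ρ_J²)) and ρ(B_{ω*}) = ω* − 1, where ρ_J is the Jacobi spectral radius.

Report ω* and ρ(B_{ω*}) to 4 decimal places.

ρ_J = max_k |cos(kπ/116)| = cos(π/116) = 0.9996
√(1 − cos²(π/116)) = sin(π/116) ≈ 0.02708.
So ω* = 2/1.02708 = 1.9473 (Young).
ρ_SOR = ω* − 1 ≈ 0.9473.

ω* = 1.9473, ρ_SOR = 0.9473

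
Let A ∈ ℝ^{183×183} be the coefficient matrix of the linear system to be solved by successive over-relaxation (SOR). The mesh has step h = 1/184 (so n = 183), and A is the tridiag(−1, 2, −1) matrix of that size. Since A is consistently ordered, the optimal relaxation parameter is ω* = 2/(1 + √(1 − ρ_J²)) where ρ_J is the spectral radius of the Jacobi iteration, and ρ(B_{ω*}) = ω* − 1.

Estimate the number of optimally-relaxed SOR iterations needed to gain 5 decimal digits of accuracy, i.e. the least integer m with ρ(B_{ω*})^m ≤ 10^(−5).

m = 338

½·tridiag(1,0,1) at n=183: λ_k = cos(kπ/184); max |λ| at k=1 ⇒ ρ_J = cos(π/184) ≈ 0.9998542.
root = sin(π/184) = 0.0170730  (since 1−cos² = sin²).
ω* = 2/(1 + 0.0170730) = 2/1.0170730 = 1.9664272.
Hence ρ(B_{ω*}) = 1.9664272 − 1 = 0.9664272.
(0.9664272)^m ≤ 10^{−5}  ⇒  m·ln(0.9664272) ≤ −5·ln10  ⇒  m ≥ 337.134  ⇒  m = 338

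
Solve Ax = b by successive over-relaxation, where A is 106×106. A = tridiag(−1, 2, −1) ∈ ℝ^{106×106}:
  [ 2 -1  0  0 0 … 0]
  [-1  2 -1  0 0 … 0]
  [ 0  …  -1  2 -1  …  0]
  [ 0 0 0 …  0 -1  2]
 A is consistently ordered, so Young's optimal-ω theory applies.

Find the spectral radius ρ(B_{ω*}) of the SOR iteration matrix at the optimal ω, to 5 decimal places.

B_J for the 106×106 system has eigenvalues cos(kπ/107); ρ_J = cos(π/107) = 0.99957.
√(1−ρ_J²) simplifies to sin(π/107) = 0.029356.
Young: ω* = 2/(1+√(1−ρ_J²)) = 2/(1+0.029356) = 2/1.029356 = 1.94296.
[ρ_SOR] ω* − 1 = 0.94296.

ρ_SOR = 0.94296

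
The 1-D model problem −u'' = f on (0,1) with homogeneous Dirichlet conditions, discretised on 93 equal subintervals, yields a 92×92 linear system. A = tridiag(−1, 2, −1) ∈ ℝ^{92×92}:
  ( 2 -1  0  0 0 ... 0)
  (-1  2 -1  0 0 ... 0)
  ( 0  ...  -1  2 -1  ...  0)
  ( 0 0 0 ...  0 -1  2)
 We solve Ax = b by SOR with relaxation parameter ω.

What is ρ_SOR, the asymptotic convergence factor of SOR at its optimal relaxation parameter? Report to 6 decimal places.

ρ_SOR = 0.934659

n=92: λ(B_J) = 1 − λ(A)/2 = cos(kπ/93); k=1 gives ρ_J = 0.999429.
√(1−ρ_J²) = |sin(π/93)| = 0.0337741
So ω* = 2/1.0337741 = 1.934659 (Young).
Hence ρ(B_{ω*}) = 1.934659 − 1 = 0.934659.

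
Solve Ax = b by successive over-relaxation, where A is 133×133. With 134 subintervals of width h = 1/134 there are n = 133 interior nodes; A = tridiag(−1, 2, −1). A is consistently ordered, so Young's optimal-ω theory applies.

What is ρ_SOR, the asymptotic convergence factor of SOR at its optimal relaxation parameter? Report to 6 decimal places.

½·tridiag(1,0,1) at n=133: λ_k = cos(kπ/134); max |λ| at k=1 ⇒ ρ_J = cos(π/134) ≈ 0.999725.
root = sin(π/134) = 0.0234426  (since 1−cos² = sin²).
ω* = 2 / (1 + 0.0234426) = 2 / 1.0234426 ≈ 1.954189.
ρ_SOR = ω* − 1 = 1.954189 − 1 = 0.954189.

ρ_SOR = 0.954189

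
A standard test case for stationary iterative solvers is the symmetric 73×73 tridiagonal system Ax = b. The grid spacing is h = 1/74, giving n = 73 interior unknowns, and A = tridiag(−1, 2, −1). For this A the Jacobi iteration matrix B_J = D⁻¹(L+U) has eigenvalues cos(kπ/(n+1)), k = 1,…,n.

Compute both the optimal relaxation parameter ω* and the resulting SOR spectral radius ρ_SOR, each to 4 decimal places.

With n=73, ρ(Jacobi) = cos(π/74) = 0.9991.
√(1−ρ_J²) = |sin(π/74)| = 0.04244
ω* = 2/(1 + 0.04244) = 2/1.04244 = 1.9186.
At ω = 1.9186 every |λ(B_ω)| = ω−1, so ρ_SOR = 0.9186.

ω* = 1.9186, ρ_SOR = 0.9186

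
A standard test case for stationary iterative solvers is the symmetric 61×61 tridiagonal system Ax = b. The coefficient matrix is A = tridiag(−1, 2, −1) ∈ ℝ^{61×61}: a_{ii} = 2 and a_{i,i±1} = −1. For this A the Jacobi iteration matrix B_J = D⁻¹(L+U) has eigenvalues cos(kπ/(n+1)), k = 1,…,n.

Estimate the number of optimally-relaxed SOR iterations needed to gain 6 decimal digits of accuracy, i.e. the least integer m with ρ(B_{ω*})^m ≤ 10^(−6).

B_J for the 61×61 system has eigenvalues cos(kπ/62); ρ_J = cos(π/62) = 0.9987165.
root = sin(π/62) = 0.0506492  (since 1−cos² = sin²).
ω* = 2 / (1 + 0.0506492) = 2 / 1.0506492 ≈ 1.9035849.
ρ_SOR = ω* − 1 ≈ 0.9035849.
For 6 digits: m = 6·ln10 / (−ln 0.9035849) = 13.8155/0.101385 = 136.268; round up → m = 137.

m = 137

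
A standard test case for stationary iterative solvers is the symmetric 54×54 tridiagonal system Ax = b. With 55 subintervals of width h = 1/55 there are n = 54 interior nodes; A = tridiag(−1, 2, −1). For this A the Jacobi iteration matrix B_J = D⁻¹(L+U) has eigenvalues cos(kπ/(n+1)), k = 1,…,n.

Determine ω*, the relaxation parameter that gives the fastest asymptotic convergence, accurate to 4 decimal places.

With n=54, ρ(Jacobi) = cos(π/55) = 0.9984.
root = sin(π/55) = 0.05709  (since 1−cos² = sin²).
ω* = 2/(1+0.05709) = 1.8920
ρ_SOR = ω* − 1 = 1.8920 − 1 = 0.8920.

ω* = 1.8920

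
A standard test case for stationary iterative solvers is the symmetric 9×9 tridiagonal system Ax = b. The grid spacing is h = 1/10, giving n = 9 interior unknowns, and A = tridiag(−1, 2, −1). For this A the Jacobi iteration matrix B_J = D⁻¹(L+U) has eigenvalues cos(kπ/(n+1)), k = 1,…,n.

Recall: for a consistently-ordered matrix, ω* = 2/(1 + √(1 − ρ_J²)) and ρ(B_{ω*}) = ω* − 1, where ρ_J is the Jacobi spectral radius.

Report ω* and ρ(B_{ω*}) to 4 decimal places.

ω* = 1.5279, ρ_SOR = 0.5279

n=9: λ(B_J) = 1 − λ(A)/2 = cos(kπ/10); k=1 gives ρ_J = 0.9511.
√(1 − cos²(π/10)) = sin(π/10) ≈ 0.30902.
ω* = 2/(1 + 0.30902) = 2/1.30902 = 1.5279.
ρ_SOR = ω* − 1 = 1.5279 − 1 = 0.5279.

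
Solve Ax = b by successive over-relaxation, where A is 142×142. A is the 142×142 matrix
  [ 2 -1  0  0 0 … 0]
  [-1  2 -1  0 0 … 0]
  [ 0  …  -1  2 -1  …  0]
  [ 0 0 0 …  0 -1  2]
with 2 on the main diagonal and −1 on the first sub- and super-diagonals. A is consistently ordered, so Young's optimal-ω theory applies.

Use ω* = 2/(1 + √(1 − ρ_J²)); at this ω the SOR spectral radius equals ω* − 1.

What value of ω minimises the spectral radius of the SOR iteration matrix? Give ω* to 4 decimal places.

ω* = 1.9570

With n=142, ρ(Jacobi) = cos(π/143) = 0.9998.
1 − cos²(π/143) = sin²(π/143) ⇒ √(1−ρ_J²) = sin(π/143) = 0.02197.
Young: ω* = 2/(1+√(1−ρ_J²)) = 2/(1+0.02197) = 2/1.02197 = 1.9570.
[ρ_SOR] ω* − 1 = 0.9570.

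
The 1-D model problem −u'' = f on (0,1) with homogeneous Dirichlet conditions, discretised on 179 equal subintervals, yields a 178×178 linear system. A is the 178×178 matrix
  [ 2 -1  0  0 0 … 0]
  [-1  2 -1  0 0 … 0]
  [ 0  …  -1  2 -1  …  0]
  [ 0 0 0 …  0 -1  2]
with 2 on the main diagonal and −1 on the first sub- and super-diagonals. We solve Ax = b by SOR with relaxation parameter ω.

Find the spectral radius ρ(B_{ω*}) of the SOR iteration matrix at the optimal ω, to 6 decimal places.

With n=178, ρ(Jacobi) = cos(π/179) = 0.999846.
√(1−ρ_J²) simplifies to sin(π/179) = 0.0175499.
ω* = 2/(1+0.0175499) = 1.965506
and ρ(B_{ω*}) = 1.965506 − 1 = 0.965506.

ρ_SOR = 0.965506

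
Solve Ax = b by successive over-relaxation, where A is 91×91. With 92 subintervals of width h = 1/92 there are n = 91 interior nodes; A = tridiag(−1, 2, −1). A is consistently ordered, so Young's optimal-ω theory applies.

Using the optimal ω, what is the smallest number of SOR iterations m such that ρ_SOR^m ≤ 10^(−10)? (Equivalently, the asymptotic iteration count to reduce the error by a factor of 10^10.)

m = 338

[ρ_J] n=91: ρ(B_J) = cos(π/(n+1)) = cos(π/92) = 0.9994170.
√(1−ρ_J²) simplifies to sin(π/92) = 0.0341411.
ω* = 2 / (1 + 0.0341411) = 2 / 1.0341411 ≈ 1.9339721.
At ω = 1.9339721 every |λ(B_ω)| = ω−1, so ρ_SOR = 0.9339721.
ρ_SOR^m ≤ 10^(−10) ⇔ m ≥ 10·ln10/(−ln 0.9339721) = 23.0259/0.0683087 = 337.086; m = ⌈337.086⌉ = 338.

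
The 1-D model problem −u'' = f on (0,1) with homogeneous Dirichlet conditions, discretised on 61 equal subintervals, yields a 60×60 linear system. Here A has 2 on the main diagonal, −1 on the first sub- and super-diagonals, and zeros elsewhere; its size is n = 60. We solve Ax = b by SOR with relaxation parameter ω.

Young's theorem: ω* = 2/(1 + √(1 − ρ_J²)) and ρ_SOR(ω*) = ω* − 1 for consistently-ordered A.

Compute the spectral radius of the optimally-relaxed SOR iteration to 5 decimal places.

ρ_SOR = 0.90208

n=60: λ(B_J) = 1 − λ(A)/2 = cos(kπ/61); k=1 gives ρ_J = 0.99867.
√(1−ρ_J²) simplifies to sin(π/61) = 0.051479.
Young: ω* = 2/(1+√(1−ρ_J²)) = 2/(1+0.051479) = 2/1.051479 = 1.90208.
At ω = 1.90208 every |λ(B_ω)| = ω−1, so ρ_SOR = 0.90208.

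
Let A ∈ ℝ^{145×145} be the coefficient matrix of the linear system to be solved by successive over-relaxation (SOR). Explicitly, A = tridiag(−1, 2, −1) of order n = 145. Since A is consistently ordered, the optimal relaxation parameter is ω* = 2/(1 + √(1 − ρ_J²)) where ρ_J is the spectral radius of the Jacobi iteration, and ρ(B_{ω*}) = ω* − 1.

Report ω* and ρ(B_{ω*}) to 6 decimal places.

ω* = 1.957874, ρ_SOR = 0.957874

B_J for the 145×145 system has eigenvalues cos(kπ/146); ρ_J = cos(π/146) = 0.999769.
√(1 − cos²(π/146)) = sin(π/146) ≈ 0.0215161.
ω* = 2 / (1 + 0.0215161) = 2 / 1.0215161 ≈ 1.957874.
ρ_SOR = ω* − 1 ≈ 0.957874.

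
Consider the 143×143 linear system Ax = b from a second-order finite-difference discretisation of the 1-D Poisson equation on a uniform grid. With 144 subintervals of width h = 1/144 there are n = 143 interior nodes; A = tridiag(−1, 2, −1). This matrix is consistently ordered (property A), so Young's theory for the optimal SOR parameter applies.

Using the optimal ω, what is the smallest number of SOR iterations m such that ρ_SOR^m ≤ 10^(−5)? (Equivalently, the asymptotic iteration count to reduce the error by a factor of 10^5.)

With n=143, ρ(Jacobi) = cos(π/144) = 0.9997620.
√(1 − cos²(π/144)) = sin(π/144) ≈ 0.0218149.
So ω* = 2/1.0218149 = 1.9573017 (Young).
[ρ_SOR] ω* − 1 = 0.9573017.
m ≥ 5·ln10 / (−ln 0.9573017) = 263.835; smallest integer m = 264.

m = 264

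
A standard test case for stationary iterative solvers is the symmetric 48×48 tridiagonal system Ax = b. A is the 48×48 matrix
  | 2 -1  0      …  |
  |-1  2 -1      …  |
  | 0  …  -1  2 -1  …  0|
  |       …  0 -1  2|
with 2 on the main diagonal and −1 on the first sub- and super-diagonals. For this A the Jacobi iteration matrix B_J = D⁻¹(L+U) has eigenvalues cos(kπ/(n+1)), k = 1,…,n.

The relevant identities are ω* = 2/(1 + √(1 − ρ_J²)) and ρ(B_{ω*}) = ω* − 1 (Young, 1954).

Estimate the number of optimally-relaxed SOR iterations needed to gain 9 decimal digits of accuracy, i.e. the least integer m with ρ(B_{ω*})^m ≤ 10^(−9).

n=48: λ(B_J) = 1 − λ(A)/2 = cos(kπ/49); k=1 gives ρ_J = 0.9979454.
1 − cos²(π/49) = sin²(π/49) ⇒ √(1−ρ_J²) = sin(π/49) = 0.0640702.
[ω*] 2 ÷ (1 + 0.0640702) = 2 ÷ 1.0640702 = 1.8795752.
ρ_SOR = ω* − 1 = 1.8795752 − 1 = 0.8795752.
ρ_SOR^m ≤ 10^(−9) ⇔ m ≥ 9·ln10/(−ln 0.8795752) = 20.7233/0.128316 = 161.502; m = ⌈161.502⌉ = 162.

m = 162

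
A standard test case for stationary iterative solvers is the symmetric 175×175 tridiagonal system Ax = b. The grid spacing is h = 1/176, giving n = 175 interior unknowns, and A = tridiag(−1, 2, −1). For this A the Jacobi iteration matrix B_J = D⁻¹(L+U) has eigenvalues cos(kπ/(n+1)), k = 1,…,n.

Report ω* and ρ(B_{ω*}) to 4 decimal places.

n=175: λ(B_J) = 1 − λ(A)/2 = cos(kπ/176); k=1 gives ρ_J = 0.9998.
√(1 − cos²(π/176)) = sin(π/176) ≈ 0.01785.
ω* = 2/(1+0.01785) = 1.9649
ρ(B_{ω*}) = ω*−1 = 0.9649

ω* = 1.9649, ρ_SOR = 0.9649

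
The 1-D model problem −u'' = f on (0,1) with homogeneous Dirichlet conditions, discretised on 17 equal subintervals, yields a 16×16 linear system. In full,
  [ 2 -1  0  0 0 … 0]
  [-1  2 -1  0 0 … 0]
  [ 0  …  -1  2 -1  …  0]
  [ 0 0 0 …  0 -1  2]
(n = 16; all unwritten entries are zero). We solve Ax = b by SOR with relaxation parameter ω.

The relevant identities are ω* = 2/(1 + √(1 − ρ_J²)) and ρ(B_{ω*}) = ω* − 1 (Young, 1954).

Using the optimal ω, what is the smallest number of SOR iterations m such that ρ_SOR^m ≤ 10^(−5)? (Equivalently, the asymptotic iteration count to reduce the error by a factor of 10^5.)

m = 31

n=16: λ(B_J) = 1 − λ(A)/2 = cos(kπ/17); k=1 gives ρ_J = 0.9829731.
√(1−ρ_J²) simplifies to sin(π/17) = 0.1837495.
Then 2/(1+√(1−ρ_J²)) = 2/(1+0.1837495); ω* = 2/1.1837495 = 1.6895466.
[ρ_SOR] ω* − 1 = 0.6895466.
(0.6895466)^m ≤ 10^{−5}  ⇒  m·ln(0.6895466) ≤ −5·ln10  ⇒  m ≥ 30.972  ⇒  m = 31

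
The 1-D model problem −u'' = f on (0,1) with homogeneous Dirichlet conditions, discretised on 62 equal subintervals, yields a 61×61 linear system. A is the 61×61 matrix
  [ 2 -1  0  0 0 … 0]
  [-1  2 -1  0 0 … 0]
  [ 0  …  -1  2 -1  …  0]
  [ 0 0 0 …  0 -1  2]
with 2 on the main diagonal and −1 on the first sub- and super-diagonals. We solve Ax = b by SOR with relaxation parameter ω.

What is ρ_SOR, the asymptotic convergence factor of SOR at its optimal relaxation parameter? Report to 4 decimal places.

ρ_J = max_k |cos(kπ/62)| = cos(π/62) = 0.9987
1 − cos²(π/62) = sin²(π/62) ⇒ √(1−ρ_J²) = sin(π/62) = 0.05065.
[ω*] 2 ÷ (1 + 0.05065) = 2 ÷ 1.05065 = 1.9036.
and ρ(B_{ω*}) = 1.9036 − 1 = 0.9036.

ρ_SOR = 0.9036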